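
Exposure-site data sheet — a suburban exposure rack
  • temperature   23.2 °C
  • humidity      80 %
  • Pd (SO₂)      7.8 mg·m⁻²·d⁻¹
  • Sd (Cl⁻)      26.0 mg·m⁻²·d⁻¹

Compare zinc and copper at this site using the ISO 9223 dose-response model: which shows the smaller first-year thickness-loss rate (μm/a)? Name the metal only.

zinc: temperature factor f = -0.071·(13.2) = -0.9372
  SO₂ term: 0.0129·7.8^0.44·exp(0.046·80-0.9372) = 0.4946
  Cl⁻ term: 0.0175·26.0^0.57·exp(0.008·80+0.085·23.2) = 1.527
  sum: 0.4946 + 1.527 → r_corr = 2.022 μm/a
copper: f(T) = -0.080·(T−10) [T>10 °C] = -1.0560
  SO₂ term: 0.0053·7.8^0.26·exp(0.059·80-1.0560) = 0.3528
  Sd branch = 0.01025·Sd^0.27·e^(0.036·RH+0.049·T) = 1.372 μm/a
  r_corr = 0.3528 + 1.372 = 1.724 μm/a
Ordering by μm/a: zinc (2.02) > copper (1.72)

copper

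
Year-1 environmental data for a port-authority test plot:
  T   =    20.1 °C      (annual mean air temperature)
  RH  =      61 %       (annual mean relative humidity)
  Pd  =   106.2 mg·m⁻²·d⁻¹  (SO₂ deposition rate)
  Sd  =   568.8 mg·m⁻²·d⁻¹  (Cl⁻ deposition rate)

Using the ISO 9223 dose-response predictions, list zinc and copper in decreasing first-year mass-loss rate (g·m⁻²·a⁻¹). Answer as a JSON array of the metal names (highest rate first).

zinc: T>10 °C ⇒ hinge -0.071·(20.1−10) = -0.7171
  sulphur-dioxide contribution → 0.8115 μm/a
  chloride contribution → 5.852 μm/a
  ⇒ r_corr(zinc) = 6.663 μm/a
  mass loss = 6.663 μm/a × 7.14 g/cm³ = 47.58 g·m⁻²·a⁻¹
copper: f(T) = -0.080·(T−10) [T>10 °C] = -0.8080
  sulphur-dioxide contribution → 0.2905 μm/a
  chloride contribution → 1.368 μm/a
  ⇒ r_corr(copper) = 1.658 μm/a
  mass loss = 1.658 μm/a × 8.96 g/cm³ = 14.86 g·m⁻²·a⁻¹
Ordering by g·m⁻²·a⁻¹: zinc (47.6) > copper (14.9)

["zinc", "copper"]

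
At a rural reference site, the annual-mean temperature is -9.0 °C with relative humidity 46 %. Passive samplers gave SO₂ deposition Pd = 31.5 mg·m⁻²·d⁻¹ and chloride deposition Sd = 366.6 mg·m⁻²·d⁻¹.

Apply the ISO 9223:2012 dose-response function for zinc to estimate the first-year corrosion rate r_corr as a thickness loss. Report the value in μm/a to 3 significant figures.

zinc: f(T) = +0.038·(T−10) [T≤10 °C] = -0.7220
  SO₂ term: 0.0129·31.5^0.44·exp(0.046·46-0.7220) = 0.2373
  Cl⁻ term: 0.0175·366.6^0.57·exp(0.008·46+0.085·-9.0) = 0.3406
  sum: 0.2373 + 0.3406 → r_corr = 0.5779 μm/a

r_corr = 0.578 μm/a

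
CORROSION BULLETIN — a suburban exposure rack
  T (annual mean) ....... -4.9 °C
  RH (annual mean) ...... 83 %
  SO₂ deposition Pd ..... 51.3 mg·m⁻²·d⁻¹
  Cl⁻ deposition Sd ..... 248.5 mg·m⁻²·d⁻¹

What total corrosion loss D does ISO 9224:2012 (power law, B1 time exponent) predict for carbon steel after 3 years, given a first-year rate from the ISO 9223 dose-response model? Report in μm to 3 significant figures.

D(3) = 84.1 μm

carbon steel: temperature factor f = +0.150·(-14.9) = -2.2350
  Pd branch = 1.77·Pd^0.52·e^(0.02·RH+f) = 7.718 μm/a
  Sd branch = 0.102·Sd^0.62·e^(0.033·RH+0.04·T) = 39.64 μm/a
  sum: 7.718 + 39.64 → r_corr = 47.36 μm/a
Power-law: D(3) = r_corr · 3^0.523
  D(3) = 47.36 × 3^0.523 = 47.36 × 1.776 = 84.12 μm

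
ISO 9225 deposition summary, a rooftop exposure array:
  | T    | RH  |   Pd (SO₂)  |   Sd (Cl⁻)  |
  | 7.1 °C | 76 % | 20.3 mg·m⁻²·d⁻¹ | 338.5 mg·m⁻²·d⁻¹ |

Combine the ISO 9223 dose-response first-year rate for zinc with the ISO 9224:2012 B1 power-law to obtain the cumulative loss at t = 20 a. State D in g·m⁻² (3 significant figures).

D(20) = 249 g·m⁻²

zinc: temperature factor f = +0.038·(-2.9) = -0.1102
  Pd branch = 0.0129·Pd^0.44·e^(0.046·RH+f) = 1.433 μm/a
  Sd branch = 0.0175·Sd^0.57·e^(0.008·RH+0.085·T) = 1.626 μm/a
  r_corr = 1.433 + 1.626 = 3.059 μm/a
Long-term exponent b (ISO 9224 Table 2, B1) = 0.813
  D(20) = 3.059 × 20^0.813 = 3.059 × 11.42 = 34.94 μm
  Mass loss = 34.94 μm × 7.14 g/cm³ = 249.5 g·m⁻²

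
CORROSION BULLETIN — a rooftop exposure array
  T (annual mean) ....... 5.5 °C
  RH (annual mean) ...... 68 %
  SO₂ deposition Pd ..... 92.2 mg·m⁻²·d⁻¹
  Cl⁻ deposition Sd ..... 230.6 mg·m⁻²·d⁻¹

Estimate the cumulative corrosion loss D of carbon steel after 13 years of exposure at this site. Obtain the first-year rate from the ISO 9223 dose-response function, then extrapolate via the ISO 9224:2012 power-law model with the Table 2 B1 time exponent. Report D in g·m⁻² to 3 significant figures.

carbon steel: f(T) = +0.150·(T−10) [T≤10 °C] = -0.6750
  sulphur-dioxide contribution → 36.91 μm/a
  chloride contribution → 34.97 μm/a
  total first-year rate 71.88 μm/a
ISO 9224: D(t) = r_corr · t^b with b = 0.523 (carbon steel, B1)
  D(13) = 71.88 × 13^0.523 = 71.88 × 3.825 = 274.9 μm
  Mass loss = 274.9 μm × 7.85 g/cm³ = 2158 g·m⁻²

D(13) = 2.16e+03 g·m⁻²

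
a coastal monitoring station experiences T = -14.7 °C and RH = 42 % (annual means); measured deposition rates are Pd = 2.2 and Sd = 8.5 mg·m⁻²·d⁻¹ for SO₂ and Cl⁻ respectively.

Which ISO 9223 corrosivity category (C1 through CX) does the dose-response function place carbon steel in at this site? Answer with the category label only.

carbon steel: f(T) = +0.150·(T−10) [T≤10 °C] = -3.7050
  sulphur-dioxide contribution → 0.152 μm/a
  chloride contribution → 0.8539 μm/a
  total first-year rate 1.006 μm/a
1.01 μm/a falls in (0, 1.3] for carbon steel → category C1

C1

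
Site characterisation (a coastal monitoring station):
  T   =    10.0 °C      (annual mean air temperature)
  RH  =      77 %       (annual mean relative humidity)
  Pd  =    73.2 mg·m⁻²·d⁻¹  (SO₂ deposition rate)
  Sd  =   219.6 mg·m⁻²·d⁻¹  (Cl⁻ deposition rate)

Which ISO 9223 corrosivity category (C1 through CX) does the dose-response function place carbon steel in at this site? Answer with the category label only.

C5

carbon steel: f(T) = +0.150·(T−10) [T≤10 °C] = +0.0000
  SO₂ term: 1.77·73.2^0.52·exp(0.02·77+0.0000) = 76.97
  Cl⁻ term: 0.102·219.6^0.62·exp(0.033·77+0.04·10.0) = 54.66
  sum: 76.97 + 54.66 → r_corr = 131.6 μm/a
Category bounds: 80…200 μm/a bracket r_corr ⇒ C5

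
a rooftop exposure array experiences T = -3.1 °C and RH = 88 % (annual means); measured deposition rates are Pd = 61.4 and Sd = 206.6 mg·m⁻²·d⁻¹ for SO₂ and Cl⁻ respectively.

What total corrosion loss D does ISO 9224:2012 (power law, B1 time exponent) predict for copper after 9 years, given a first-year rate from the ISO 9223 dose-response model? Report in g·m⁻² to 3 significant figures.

copper: T≤10 °C ⇒ hinge +0.126·(-3.1−10) = -1.6506
  sulphur-dioxide contribution → 0.5336 μm/a
  chloride contribution → 0.8824 μm/a
  ⇒ r_corr(copper) = 1.416 μm/a
ISO 9224: D(t) = r_corr · t^b with b = 0.667 (copper, B1)
  D(9) = 1.416 × 9^0.667 = 1.416 × 4.33 = 6.131 μm
  Mass loss = 6.131 μm × 8.96 g/cm³ = 54.94 g·m⁻²

D(9) = 54.9 g·m⁻²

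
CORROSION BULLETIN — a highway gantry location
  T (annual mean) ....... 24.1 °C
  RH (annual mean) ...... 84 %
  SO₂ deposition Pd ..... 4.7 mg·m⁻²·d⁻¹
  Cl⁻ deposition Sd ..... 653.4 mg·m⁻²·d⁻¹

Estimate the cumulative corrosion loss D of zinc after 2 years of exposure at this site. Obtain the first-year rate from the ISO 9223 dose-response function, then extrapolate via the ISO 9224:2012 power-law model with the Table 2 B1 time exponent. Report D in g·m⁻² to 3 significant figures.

zinc: temperature factor f = -0.071·(14.1) = -1.0011
  sulphur-dioxide contribution → 0.4463 μm/a
  chloride contribution → 10.7 μm/a
  total first-year rate 11.14 μm/a
ISO 9224: D(t) = r_corr · t^b with b = 0.813 (zinc, B1)
  D(2) = 11.14 × 2^0.813 = 11.14 × 1.757 = 19.57 μm
  Mass loss = 19.57 μm × 7.14 g/cm³ = 139.8 g·m⁻²

D(2) = 140 g·m⁻²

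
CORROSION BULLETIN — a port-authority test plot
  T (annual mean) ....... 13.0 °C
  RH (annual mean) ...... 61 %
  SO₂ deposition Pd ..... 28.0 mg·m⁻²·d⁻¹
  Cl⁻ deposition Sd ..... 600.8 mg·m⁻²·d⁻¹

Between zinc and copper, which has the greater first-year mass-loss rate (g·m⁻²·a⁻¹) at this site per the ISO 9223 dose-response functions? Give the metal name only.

zinc

zinc: f(T) = -0.071·(T−10) [T>10 °C] = -0.2130
  Pd branch = 0.0129·Pd^0.44·e^(0.046·RH+f) = 0.7472 μm/a
  Sd branch = 0.0175·Sd^0.57·e^(0.008·RH+0.085·T) = 3.302 μm/a
  r_corr = 0.7472 + 3.302 = 4.049 μm/a
  mass loss = 4.049 μm/a × 7.14 g/cm³ = 28.91 g·m⁻²·a⁻¹
copper: T>10 °C ⇒ hinge -0.080·(13.0−10) = -0.2400
  SO₂ term: 0.0053·28.0^0.26·exp(0.059·61-0.2400) = 0.3625
  Cl⁻ term: 0.01025·600.8^0.27·exp(0.036·61+0.049·13.0) = 0.9803
  sum: 0.3625 + 0.9803 → r_corr = 1.343 μm/a
  mass loss = 1.343 μm/a × 8.96 g/cm³ = 12.03 g·m⁻²·a⁻¹
Ordering by g·m⁻²·a⁻¹: zinc (28.9) > copper (12)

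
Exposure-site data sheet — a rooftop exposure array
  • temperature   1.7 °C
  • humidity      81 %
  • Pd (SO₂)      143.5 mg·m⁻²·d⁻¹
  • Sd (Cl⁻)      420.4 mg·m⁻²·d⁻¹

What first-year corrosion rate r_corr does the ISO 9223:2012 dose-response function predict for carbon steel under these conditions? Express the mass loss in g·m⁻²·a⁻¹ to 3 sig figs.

carbon steel: T≤10 °C ⇒ hinge +0.150·(1.7−10) = -1.2450
  sulphur-dioxide contribution → 34.07 μm/a
  chloride contribution → 66.94 μm/a
  ⇒ r_corr(carbon steel) = 101 μm/a
Convert to mass loss: 101 μm/a × 7.85 g/cm³ = 792.9 g·m⁻²·a⁻¹

r_corr = 793 g·m⁻²·a⁻¹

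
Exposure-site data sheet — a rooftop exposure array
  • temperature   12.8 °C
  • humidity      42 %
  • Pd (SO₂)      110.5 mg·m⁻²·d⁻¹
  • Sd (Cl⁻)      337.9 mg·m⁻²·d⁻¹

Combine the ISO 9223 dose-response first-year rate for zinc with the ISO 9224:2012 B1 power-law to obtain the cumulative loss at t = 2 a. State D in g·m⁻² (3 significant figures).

D(2) = 32.5 g·m⁻²

zinc: T>10 °C ⇒ hinge -0.071·(12.8−10) = -0.1988
  SO₂ term: 0.0129·110.5^0.44·exp(0.046·42-0.1988) = 0.5786
  Cl⁻ term: 0.0175·337.9^0.57·exp(0.008·42+0.085·12.8) = 2.009
  sum: 0.5786 + 2.009 → r_corr = 2.587 μm/a
ISO 9224: D(t) = r_corr · t^b with b = 0.813 (zinc, B1)
  D(2) = 2.587 × 2^0.813 = 2.587 × 1.757 = 4.545 μm
  Mass loss = 4.545 μm × 7.14 g/cm³ = 32.45 g·m⁻²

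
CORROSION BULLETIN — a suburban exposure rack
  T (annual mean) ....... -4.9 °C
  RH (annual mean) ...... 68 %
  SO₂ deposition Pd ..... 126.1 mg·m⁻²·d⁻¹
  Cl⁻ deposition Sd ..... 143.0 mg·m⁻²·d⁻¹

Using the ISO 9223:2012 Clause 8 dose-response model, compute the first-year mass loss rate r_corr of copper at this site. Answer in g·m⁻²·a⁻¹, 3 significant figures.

copper: T≤10 °C ⇒ hinge +0.126·(-4.9−10) = -1.8774
  Pd branch = 0.0053·Pd^0.26·e^(0.059·RH+f) = 0.1576 μm/a
  Sd branch = 0.01025·Sd^0.27·e^(0.036·RH+0.049·T) = 0.3561 μm/a
  r_corr = 0.1576 + 0.3561 = 0.5137 μm/a
Convert to mass loss: 0.5137 μm/a × 8.96 g/cm³ = 4.602 g·m⁻²·a⁻¹

r_corr = 4.60 g·m⁻²·a⁻¹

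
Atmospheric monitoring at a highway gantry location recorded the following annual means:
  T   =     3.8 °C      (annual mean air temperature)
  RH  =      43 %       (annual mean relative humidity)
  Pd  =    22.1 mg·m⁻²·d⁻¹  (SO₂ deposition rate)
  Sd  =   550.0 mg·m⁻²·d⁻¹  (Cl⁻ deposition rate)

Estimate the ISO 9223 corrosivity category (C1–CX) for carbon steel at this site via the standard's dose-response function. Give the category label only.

carbon steel: T≤10 °C ⇒ hinge +0.150·(3.8−10) = -0.9300
  sulphur-dioxide contribution → 8.254 μm/a
  chloride contribution → 24.54 μm/a
  ⇒ r_corr(carbon steel) = 32.8 μm/a
ISO 9223 Table 2 (carbon steel): 25 < 32.8 ≤ 50 μm/a ⇒ C3

C3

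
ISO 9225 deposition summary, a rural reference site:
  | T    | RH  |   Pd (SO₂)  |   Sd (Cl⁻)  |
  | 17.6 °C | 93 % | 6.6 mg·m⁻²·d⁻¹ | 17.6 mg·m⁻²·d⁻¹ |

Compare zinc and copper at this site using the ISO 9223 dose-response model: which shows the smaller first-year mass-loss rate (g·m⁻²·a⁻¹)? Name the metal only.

zinc

zinc: temperature factor f = -0.071·(7.6) = -0.5396
  sulphur-dioxide contribution → 1.244 μm/a
  chloride contribution → 0.8429 μm/a
  total first-year rate 2.087 μm/a
  mass loss = 2.087 μm/a × 7.14 g/cm³ = 14.9 g·m⁻²·a⁻¹
copper: temperature factor f = -0.080·(7.6) = -0.6080
  sulphur-dioxide contribution → 1.138 μm/a
  chloride contribution → 1.498 μm/a
  ⇒ r_corr(copper) = 2.637 μm/a
  mass loss = 2.637 μm/a × 8.96 g/cm³ = 23.62 g·m⁻²·a⁻¹
Ordering by g·m⁻²·a⁻¹: copper (23.6) > zinc (14.9)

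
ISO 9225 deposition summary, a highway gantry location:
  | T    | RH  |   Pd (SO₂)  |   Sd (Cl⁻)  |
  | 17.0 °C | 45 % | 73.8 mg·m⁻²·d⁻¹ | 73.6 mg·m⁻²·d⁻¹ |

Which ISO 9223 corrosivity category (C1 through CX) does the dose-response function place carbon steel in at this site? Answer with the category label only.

C3

carbon steel: f(T) = -0.054·(T−10) [T>10 °C] = -0.3780
  sulphur-dioxide contribution → 27.93 μm/a
  chloride contribution → 12.77 μm/a
  ⇒ r_corr(carbon steel) = 40.7 μm/a
Category bounds: 25…50 μm/a bracket r_corr ⇒ C3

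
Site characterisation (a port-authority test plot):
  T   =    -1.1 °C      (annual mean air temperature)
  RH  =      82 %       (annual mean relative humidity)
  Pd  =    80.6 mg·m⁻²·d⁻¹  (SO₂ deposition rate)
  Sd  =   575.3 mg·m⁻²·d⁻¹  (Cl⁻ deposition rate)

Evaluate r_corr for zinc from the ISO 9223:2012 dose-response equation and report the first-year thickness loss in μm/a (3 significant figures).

r_corr = 3.69 μm/a

zinc: T≤10 °C ⇒ hinge +0.038·(-1.1−10) = -0.4218
  sulphur-dioxide contribution → 2.537 μm/a
  chloride contribution → 1.149 μm/a
  ⇒ r_corr(zinc) = 3.687 μm/a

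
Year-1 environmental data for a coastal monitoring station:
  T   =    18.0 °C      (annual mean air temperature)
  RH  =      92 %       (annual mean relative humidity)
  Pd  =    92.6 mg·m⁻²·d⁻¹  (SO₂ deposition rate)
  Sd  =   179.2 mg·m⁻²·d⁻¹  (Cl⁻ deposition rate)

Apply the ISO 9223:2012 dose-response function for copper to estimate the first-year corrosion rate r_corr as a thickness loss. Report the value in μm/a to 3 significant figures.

r_corr = 4.82 μm/a

copper: T>10 °C ⇒ hinge -0.080·(18.0−10) = -0.6400
  sulphur-dioxide contribution → 2.065 μm/a
  chloride contribution → 2.758 μm/a
  total first-year rate 4.823 μm/a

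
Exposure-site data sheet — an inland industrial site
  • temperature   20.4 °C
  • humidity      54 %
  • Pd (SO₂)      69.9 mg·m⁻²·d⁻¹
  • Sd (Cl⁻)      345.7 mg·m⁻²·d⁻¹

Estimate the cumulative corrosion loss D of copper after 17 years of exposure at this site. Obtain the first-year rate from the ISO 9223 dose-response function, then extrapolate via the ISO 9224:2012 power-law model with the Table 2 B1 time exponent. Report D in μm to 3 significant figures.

copper: f(T) = -0.080·(T−10) [T>10 °C] = -0.8320
  SO₂ term: 0.0053·69.9^0.26·exp(0.059·54-0.8320) = 0.1683
  Sd branch = 0.01025·Sd^0.27·e^(0.036·RH+0.049·T) = 0.9431 μm/a
  sum: 0.1683 + 0.9431 → r_corr = 1.111 μm/a
Long-term exponent b (ISO 9224 Table 2, B1) = 0.667
  D(17) = 1.111 × 17^0.667 = 1.111 × 6.618 = 7.355 μm

D(17) = 7.36 μm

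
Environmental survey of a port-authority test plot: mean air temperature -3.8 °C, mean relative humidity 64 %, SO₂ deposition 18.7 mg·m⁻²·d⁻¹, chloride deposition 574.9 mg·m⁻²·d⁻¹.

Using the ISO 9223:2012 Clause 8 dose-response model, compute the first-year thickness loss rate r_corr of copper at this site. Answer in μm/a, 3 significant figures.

r_corr = 0.561 μm/a

copper: f(T) = +0.126·(T−10) [T≤10 °C] = -1.7388
  sulphur-dioxide contribution → 0.08704 μm/a
  chloride contribution → 0.4738 μm/a
  total first-year rate 0.5608 μm/a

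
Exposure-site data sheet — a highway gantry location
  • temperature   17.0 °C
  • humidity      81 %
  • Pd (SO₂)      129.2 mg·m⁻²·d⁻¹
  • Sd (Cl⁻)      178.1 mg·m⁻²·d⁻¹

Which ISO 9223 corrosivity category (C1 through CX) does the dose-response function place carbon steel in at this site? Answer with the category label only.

C5

carbon steel: T>10 °C ⇒ hinge -0.054·(17.0−10) = -0.3780
  Pd branch = 1.77·Pd^0.52·e^(0.02·RH+f) = 76.78 μm/a
  Cl⁻ term: 0.102·178.1^0.62·exp(0.033·81+0.04·17.0) = 72.48
  sum: 76.78 + 72.48 → r_corr = 149.3 μm/a
149 μm/a falls in (80, 200] for carbon steel → category C5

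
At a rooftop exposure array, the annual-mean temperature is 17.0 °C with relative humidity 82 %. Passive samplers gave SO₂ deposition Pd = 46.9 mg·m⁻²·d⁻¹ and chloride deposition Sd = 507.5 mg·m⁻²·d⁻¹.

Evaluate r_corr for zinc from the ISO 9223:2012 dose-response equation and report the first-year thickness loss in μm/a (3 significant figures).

r_corr = 6.84 μm/a

zinc: f(T) = -0.071·(T−10) [T>10 °C] = -0.4970
  sulphur-dioxide contribution → 1.854 μm/a
  chloride contribution → 4.984 μm/a
  total first-year rate 6.839 μm/a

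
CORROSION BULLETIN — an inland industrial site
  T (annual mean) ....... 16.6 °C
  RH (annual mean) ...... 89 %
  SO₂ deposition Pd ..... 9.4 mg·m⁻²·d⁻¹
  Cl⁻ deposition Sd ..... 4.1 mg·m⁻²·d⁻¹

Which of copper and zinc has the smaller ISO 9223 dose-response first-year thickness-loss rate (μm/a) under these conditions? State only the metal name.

zinc

copper: temperature factor f = -0.080·(6.6) = -0.5280
  SO₂ term: 0.0053·9.4^0.26·exp(0.059·89-0.5280) = 1.068
  Cl⁻ term: 0.01025·4.1^0.27·exp(0.036·89+0.049·16.6) = 0.8335
  sum: 1.068 + 0.8335 → r_corr = 1.901 μm/a
zinc: T>10 °C ⇒ hinge -0.071·(16.6−10) = -0.4686
  SO₂ term: 0.0129·9.4^0.44·exp(0.046·89-0.4686) = 1.298
  Sd branch = 0.0175·Sd^0.57·e^(0.008·RH+0.085·T) = 0.3268 μm/a
  sum: 1.298 + 0.3268 → r_corr = 1.625 μm/a
Ordering by μm/a: copper (1.9) > zinc (1.62)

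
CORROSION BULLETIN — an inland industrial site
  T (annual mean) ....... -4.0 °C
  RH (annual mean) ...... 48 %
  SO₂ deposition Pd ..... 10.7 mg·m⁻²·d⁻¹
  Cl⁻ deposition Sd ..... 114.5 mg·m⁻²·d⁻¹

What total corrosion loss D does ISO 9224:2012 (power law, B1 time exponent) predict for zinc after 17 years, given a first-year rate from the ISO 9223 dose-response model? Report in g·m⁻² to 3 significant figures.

zinc: temperature factor f = +0.038·(-14.0) = -0.5320
  SO₂ term: 0.0129·10.7^0.44·exp(0.046·48-0.5320) = 0.1956
  Sd branch = 0.0175·Sd^0.57·e^(0.008·RH+0.085·T) = 0.2727 μm/a
  sum: 0.1956 + 0.2727 → r_corr = 0.4683 μm/a
Power-law: D(17) = r_corr · 17^0.813
  D(17) = 0.4683 × 17^0.813 = 0.4683 × 10.01 = 4.687 μm
  Mass loss = 4.687 μm × 7.14 g/cm³ = 33.46 g·m⁻²

D(17) = 33.5 g·m⁻²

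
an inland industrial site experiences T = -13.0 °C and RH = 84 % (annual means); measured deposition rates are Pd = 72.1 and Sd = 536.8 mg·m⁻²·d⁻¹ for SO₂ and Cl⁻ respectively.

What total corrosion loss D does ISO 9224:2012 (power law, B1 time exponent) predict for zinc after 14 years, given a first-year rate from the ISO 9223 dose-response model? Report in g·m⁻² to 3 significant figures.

zinc: f(T) = +0.038·(T−10) [T≤10 °C] = -0.8740
  Pd branch = 0.0129·Pd^0.44·e^(0.046·RH+f) = 1.685 μm/a
  Sd branch = 0.0175·Sd^0.57·e^(0.008·RH+0.085·T) = 0.4083 μm/a
  sum: 1.685 + 0.4083 → r_corr = 2.093 μm/a
Long-term exponent b (ISO 9224 Table 2, B1) = 0.813
  D(14) = 2.093 × 14^0.813 = 2.093 × 8.547 = 17.89 μm
  Mass loss = 17.89 μm × 7.14 g/cm³ = 127.7 g·m⁻²

D(14) = 128 g·m⁻²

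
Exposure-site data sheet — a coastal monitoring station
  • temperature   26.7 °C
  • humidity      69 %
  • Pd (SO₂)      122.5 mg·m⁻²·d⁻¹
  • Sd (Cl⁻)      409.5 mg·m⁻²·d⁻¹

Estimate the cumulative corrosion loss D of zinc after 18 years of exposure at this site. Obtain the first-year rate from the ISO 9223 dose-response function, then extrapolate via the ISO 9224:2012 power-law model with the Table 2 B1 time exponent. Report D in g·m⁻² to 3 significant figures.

D(18) = 737 g·m⁻²

zinc: temperature factor f = -0.071·(16.7) = -1.1857
  SO₂ term: 0.0129·122.5^0.44·exp(0.046·69-1.1857) = 0.7814
  Cl⁻ term: 0.0175·409.5^0.57·exp(0.008·69+0.085·26.7) = 9.065
  sum: 0.7814 + 9.065 → r_corr = 9.847 μm/a
ISO 9224: D(t) = r_corr · t^b with b = 0.813 (zinc, B1)
  D(18) = 9.847 × 18^0.813 = 9.847 × 10.48 = 103.2 μm
  Mass loss = 103.2 μm × 7.14 g/cm³ = 737.1 g·m⁻²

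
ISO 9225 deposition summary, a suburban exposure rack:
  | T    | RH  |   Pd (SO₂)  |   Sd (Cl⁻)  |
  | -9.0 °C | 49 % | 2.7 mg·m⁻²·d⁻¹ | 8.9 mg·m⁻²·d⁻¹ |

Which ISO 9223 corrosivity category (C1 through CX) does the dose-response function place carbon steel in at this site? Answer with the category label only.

carbon steel: f(T) = +0.150·(T−10) [T≤10 °C] = -2.8500
  Pd branch = 1.77·Pd^0.52·e^(0.02·RH+f) = 0.4572 μm/a
  Sd branch = 0.102·Sd^0.62·e^(0.033·RH+0.04·T) = 1.39 μm/a
  sum: 0.4572 + 1.39 → r_corr = 1.848 μm/a
1.85 μm/a falls in (1.3, 25] for carbon steel → category C2

C2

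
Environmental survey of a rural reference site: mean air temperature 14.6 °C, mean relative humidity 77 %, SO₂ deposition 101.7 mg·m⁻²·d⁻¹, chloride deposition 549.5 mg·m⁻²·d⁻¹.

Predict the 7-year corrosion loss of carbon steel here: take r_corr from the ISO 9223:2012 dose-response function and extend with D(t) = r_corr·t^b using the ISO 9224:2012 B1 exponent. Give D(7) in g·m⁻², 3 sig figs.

D(7) = 4.07e+03 g·m⁻²

carbon steel: T>10 °C ⇒ hinge -0.054·(14.6−10) = -0.2484
  SO₂ term: 1.77·101.7^0.52·exp(0.02·77-0.2484) = 71.24
  Cl⁻ term: 0.102·549.5^0.62·exp(0.033·77+0.04·14.6) = 116
  r_corr = 71.24 + 116 = 187.3 μm/a
Power-law: D(7) = r_corr · 7^0.523
  D(7) = 187.3 × 7^0.523 = 187.3 × 2.767 = 518.1 μm
  Mass loss = 518.1 μm × 7.85 g/cm³ = 4067 g·m⁻²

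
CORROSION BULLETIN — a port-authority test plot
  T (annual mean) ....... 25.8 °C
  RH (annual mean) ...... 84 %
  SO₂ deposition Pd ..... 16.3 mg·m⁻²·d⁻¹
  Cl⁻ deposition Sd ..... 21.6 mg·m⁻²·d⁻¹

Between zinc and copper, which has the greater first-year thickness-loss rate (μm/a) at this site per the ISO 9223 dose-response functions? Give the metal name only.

zinc: T>10 °C ⇒ hinge -0.071·(25.8−10) = -1.1218
  Pd branch = 0.0129·Pd^0.44·e^(0.046·RH+f) = 0.6837 μm/a
  Sd branch = 0.0175·Sd^0.57·e^(0.008·RH+0.085·T) = 1.77 μm/a
  sum: 0.6837 + 1.77 → r_corr = 2.454 μm/a
copper: T>10 °C ⇒ hinge -0.080·(25.8−10) = -1.2640
  Pd branch = 0.0053·Pd^0.26·e^(0.059·RH+f) = 0.4394 μm/a
  Sd branch = 0.01025·Sd^0.27·e^(0.036·RH+0.049·T) = 1.711 μm/a
  r_corr = 0.4394 + 1.711 = 2.151 μm/a
Ordering by μm/a: zinc (2.45) > copper (2.15)

zinc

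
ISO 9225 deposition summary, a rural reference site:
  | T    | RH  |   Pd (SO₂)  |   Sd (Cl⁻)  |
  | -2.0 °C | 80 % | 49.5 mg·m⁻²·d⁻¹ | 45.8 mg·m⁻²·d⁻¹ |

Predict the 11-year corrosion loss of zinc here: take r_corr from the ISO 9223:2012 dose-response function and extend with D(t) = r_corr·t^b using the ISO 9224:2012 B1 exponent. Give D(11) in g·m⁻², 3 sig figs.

D(11) = 103 g·m⁻²

zinc: T≤10 °C ⇒ hinge +0.038·(-2.0−10) = -0.4560
  sulphur-dioxide contribution → 1.805 μm/a
  chloride contribution → 0.2477 μm/a
  total first-year rate 2.052 μm/a
Power-law: D(11) = r_corr · 11^0.813
  D(11) = 2.052 × 11^0.813 = 2.052 × 7.025 = 14.42 μm
  Mass loss = 14.42 μm × 7.14 g/cm³ = 102.9 g·m⁻²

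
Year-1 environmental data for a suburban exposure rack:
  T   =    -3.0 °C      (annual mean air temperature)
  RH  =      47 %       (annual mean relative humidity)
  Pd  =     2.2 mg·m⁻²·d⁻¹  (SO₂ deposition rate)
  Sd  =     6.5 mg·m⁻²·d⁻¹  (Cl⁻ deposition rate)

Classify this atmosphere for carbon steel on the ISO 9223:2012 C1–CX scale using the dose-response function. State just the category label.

carbon steel: temperature factor f = +0.150·(-13.0) = -1.9500
  SO₂ term: 1.77·2.2^0.52·exp(0.02·47-1.9500) = 0.9714
  Cl⁻ term: 0.102·6.5^0.62·exp(0.033·47+0.04·-3.0) = 1.362
  sum: 0.9714 + 1.362 → r_corr = 2.333 μm/a
2.33 μm/a falls in (1.3, 25] for carbon steel → category C2

C2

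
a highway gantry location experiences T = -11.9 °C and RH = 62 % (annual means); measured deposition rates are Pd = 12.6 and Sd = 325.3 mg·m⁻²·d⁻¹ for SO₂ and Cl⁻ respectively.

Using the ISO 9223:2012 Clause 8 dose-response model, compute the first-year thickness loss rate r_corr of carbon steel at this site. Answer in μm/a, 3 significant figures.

r_corr = 18.6 μm/a

carbon steel: T≤10 °C ⇒ hinge +0.150·(-11.9−10) = -3.2850
  sulphur-dioxide contribution → 0.8551 μm/a
  chloride contribution → 17.7 μm/a
  total first-year rate 18.56 μm/a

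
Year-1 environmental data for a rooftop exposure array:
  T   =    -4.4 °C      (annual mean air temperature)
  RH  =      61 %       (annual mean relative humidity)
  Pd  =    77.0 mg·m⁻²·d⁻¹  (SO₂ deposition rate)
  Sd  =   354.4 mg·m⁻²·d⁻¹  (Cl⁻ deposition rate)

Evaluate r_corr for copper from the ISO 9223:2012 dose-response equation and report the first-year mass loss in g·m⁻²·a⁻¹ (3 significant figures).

r_corr = 4.12 g·m⁻²·a⁻¹

copper: T≤10 °C ⇒ hinge +0.126·(-4.4−10) = -1.8144
  sulphur-dioxide contribution → 0.09768 μm/a
  chloride contribution → 0.3624 μm/a
  ⇒ r_corr(copper) = 0.4601 μm/a
Convert to mass loss: 0.4601 μm/a × 8.96 g/cm³ = 4.122 g·m⁻²·a⁻¹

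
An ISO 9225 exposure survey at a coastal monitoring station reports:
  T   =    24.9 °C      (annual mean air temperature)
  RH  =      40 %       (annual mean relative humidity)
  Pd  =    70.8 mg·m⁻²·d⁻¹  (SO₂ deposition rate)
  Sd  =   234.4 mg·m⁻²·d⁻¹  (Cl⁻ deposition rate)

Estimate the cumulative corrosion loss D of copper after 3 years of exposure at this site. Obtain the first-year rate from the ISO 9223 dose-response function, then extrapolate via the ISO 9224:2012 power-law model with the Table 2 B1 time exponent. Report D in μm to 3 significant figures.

copper: T>10 °C ⇒ hinge -0.080·(24.9−10) = -1.1920
  Pd branch = 0.0053·Pd^0.26·e^(0.059·RH+f) = 0.05159 μm/a
  Cl⁻ term: 0.01025·234.4^0.27·exp(0.036·40+0.049·24.9) = 0.6396
  sum: 0.05159 + 0.6396 → r_corr = 0.6911 μm/a
Long-term exponent b (ISO 9224 Table 2, B1) = 0.667
  D(3) = 0.6911 × 3^0.667 = 0.6911 × 2.081 = 1.438 μm

D(3) = 1.44 μm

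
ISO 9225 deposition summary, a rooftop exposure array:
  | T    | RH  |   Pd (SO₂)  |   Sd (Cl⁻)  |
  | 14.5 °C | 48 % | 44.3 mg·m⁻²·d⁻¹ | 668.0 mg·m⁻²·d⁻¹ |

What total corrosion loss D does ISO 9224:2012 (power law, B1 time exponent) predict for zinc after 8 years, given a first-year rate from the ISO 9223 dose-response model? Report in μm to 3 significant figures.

zinc: f(T) = -0.071·(T−10) [T>10 °C] = -0.3195
  Pd branch = 0.0129·Pd^0.44·e^(0.046·RH+f) = 0.452 μm/a
  Sd branch = 0.0175·Sd^0.57·e^(0.008·RH+0.085·T) = 3.591 μm/a
  sum: 0.452 + 3.591 → r_corr = 4.043 μm/a
ISO 9224: D(t) = r_corr · t^b with b = 0.813 (zinc, B1)
  D(8) = 4.043 × 8^0.813 = 4.043 × 5.423 = 21.92 μm

D(8) = 21.9 μm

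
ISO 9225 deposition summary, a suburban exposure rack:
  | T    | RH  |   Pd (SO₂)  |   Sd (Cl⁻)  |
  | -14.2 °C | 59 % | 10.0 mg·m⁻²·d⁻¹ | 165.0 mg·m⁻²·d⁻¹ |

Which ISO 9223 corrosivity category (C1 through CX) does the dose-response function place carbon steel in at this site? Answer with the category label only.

carbon steel: f(T) = +0.150·(T−10) [T≤10 °C] = -3.6300
  SO₂ term: 1.77·10.0^0.52·exp(0.02·59-3.6300) = 0.5058
  Cl⁻ term: 0.102·165.0^0.62·exp(0.033·59+0.04·-14.2) = 9.601
  sum: 0.5058 + 9.601 → r_corr = 10.11 μm/a
10.1 μm/a falls in (1.3, 25] for carbon steel → category C2

C2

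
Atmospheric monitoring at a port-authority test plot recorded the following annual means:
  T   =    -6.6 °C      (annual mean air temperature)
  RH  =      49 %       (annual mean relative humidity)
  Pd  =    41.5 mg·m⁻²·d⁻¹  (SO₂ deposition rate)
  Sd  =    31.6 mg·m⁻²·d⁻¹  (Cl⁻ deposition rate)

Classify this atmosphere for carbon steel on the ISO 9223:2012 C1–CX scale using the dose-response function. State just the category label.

C2

carbon steel: temperature factor f = +0.150·(-16.6) = -2.4900
  SO₂ term: 1.77·41.5^0.52·exp(0.02·49-2.4900) = 2.714
  Sd branch = 0.102·Sd^0.62·e^(0.033·RH+0.04·T) = 3.357 μm/a
  sum: 2.714 + 3.357 → r_corr = 6.071 μm/a
Category bounds: 1.3…25 μm/a bracket r_corr ⇒ C2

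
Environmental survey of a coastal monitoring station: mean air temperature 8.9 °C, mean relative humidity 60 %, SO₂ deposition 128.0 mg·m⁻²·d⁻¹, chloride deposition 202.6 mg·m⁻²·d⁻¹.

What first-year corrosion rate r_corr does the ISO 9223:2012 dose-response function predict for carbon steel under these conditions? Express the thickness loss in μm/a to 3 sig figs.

r_corr = 90.5 μm/a

carbon steel: f(T) = +0.150·(T−10) [T≤10 °C] = -0.1650
  sulphur-dioxide contribution → 62.12 μm/a
  chloride contribution → 28.39 μm/a
  ⇒ r_corr(carbon steel) = 90.51 μm/a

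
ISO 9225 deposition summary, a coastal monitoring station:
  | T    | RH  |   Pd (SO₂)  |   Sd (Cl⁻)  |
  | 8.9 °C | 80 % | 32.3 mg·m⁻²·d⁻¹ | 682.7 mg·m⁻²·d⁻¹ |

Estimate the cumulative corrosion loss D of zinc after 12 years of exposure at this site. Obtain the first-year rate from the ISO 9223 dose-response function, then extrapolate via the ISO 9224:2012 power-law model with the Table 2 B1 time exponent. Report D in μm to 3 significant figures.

D(12) = 39.1 μm

zinc: temperature factor f = +0.038·(-1.1) = -0.0418
  SO₂ term: 0.0129·32.3^0.44·exp(0.046·80-0.0418) = 2.263
  Sd branch = 0.0175·Sd^0.57·e^(0.008·RH+0.085·T) = 2.918 μm/a
  r_corr = 2.263 + 2.918 = 5.181 μm/a
ISO 9224: D(t) = r_corr · t^b with b = 0.813 (zinc, B1)
  D(12) = 5.181 × 12^0.813 = 5.181 × 7.54 = 39.06 μm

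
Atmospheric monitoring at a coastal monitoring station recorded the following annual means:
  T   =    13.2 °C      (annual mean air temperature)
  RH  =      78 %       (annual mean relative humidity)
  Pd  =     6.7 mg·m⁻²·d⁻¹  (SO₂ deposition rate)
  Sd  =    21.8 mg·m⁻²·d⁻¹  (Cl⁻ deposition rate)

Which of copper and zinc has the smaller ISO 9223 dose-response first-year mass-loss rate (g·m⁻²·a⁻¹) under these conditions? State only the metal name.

copper: T>10 °C ⇒ hinge -0.080·(13.2−10) = -0.2560
  Pd branch = 0.0053·Pd^0.26·e^(0.059·RH+f) = 0.6707 μm/a
  Sd branch = 0.01025·Sd^0.27·e^(0.036·RH+0.049·T) = 0.7456 μm/a
  r_corr = 0.6707 + 0.7456 = 1.416 μm/a
  mass loss = 1.416 μm/a × 8.96 g/cm³ = 12.69 g·m⁻²·a⁻¹
zinc: T>10 °C ⇒ hinge -0.071·(13.2−10) = -0.2272
  Pd branch = 0.0129·Pd^0.44·e^(0.046·RH+f) = 0.8583 μm/a
  Cl⁻ term: 0.0175·21.8^0.57·exp(0.008·78+0.085·13.2) = 0.5811
  r_corr = 0.8583 + 0.5811 = 1.439 μm/a
  mass loss = 1.439 μm/a × 7.14 g/cm³ = 10.28 g·m⁻²·a⁻¹
Ordering by g·m⁻²·a⁻¹: copper (12.7) > zinc (10.3)

zinc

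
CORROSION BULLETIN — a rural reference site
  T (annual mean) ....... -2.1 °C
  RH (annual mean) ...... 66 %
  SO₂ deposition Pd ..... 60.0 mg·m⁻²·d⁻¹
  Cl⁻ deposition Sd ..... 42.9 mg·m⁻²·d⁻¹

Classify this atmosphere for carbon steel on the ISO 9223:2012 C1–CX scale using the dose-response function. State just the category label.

carbon steel: f(T) = +0.150·(T−10) [T≤10 °C] = -1.8150
  sulphur-dioxide contribution → 9.071 μm/a
  chloride contribution → 8.514 μm/a
  ⇒ r_corr(carbon steel) = 17.58 μm/a
17.6 μm/a falls in (1.3, 25] for carbon steel → category C2

C2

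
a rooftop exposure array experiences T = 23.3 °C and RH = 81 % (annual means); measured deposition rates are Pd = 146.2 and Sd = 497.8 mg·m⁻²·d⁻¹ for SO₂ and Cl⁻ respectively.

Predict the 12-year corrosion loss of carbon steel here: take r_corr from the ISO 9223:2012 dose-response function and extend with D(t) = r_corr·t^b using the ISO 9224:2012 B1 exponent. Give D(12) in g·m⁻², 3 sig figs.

D(12) = 6.76e+03 g·m⁻²

carbon steel: temperature factor f = -0.054·(13.3) = -0.7182
  SO₂ term: 1.77·146.2^0.52·exp(0.02·81-0.7182) = 58.26
  Cl⁻ term: 0.102·497.8^0.62·exp(0.033·81+0.04·23.3) = 176.4
  r_corr = 58.26 + 176.4 = 234.6 μm/a
ISO 9224: D(t) = r_corr · t^b with b = 0.523 (carbon steel, B1)
  D(12) = 234.6 × 12^0.523 = 234.6 × 3.668 = 860.6 μm
  Mass loss = 860.6 μm × 7.85 g/cm³ = 6755 g·m⁻²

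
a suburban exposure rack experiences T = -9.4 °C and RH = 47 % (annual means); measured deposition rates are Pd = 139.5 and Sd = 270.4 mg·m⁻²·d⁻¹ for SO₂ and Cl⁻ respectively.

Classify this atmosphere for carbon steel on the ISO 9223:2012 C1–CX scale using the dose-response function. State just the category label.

C2

carbon steel: f(T) = +0.150·(T−10) [T≤10 °C] = -2.9100
  sulphur-dioxide contribution → 3.218 μm/a
  chloride contribution → 10.64 μm/a
  ⇒ r_corr(carbon steel) = 13.85 μm/a
Category bounds: 1.3…25 μm/a bracket r_corr ⇒ C2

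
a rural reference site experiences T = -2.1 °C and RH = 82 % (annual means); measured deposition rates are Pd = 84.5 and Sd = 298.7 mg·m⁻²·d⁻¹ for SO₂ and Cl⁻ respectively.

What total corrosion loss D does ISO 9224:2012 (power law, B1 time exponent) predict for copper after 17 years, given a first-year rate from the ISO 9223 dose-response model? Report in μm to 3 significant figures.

copper: f(T) = +0.126·(T−10) [T≤10 °C] = -1.5246
  Pd branch = 0.0053·Pd^0.26·e^(0.059·RH+f) = 0.4616 μm/a
  Cl⁻ term: 0.01025·298.7^0.27·exp(0.036·82+0.049·-2.1) = 0.8249
  r_corr = 0.4616 + 0.8249 = 1.286 μm/a
Long-term exponent b (ISO 9224 Table 2, B1) = 0.667
  D(17) = 1.286 × 17^0.667 = 1.286 × 6.618 = 8.513 μm

D(17) = 8.51 μm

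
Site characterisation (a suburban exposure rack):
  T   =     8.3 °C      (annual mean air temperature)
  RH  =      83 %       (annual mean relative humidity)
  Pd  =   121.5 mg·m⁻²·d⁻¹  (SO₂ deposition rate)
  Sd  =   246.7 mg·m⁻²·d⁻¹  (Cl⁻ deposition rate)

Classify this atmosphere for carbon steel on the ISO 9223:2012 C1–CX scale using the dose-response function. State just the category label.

C5

carbon steel: f(T) = +0.150·(T−10) [T≤10 °C] = -0.2550
  SO₂ term: 1.77·121.5^0.52·exp(0.02·83-0.2550) = 87.53
  Cl⁻ term: 0.102·246.7^0.62·exp(0.033·83+0.04·8.3) = 66.91
  sum: 87.53 + 66.91 → r_corr = 154.4 μm/a
ISO 9223 Table 2 (carbon steel): 80 < 154 ≤ 200 μm/a ⇒ C5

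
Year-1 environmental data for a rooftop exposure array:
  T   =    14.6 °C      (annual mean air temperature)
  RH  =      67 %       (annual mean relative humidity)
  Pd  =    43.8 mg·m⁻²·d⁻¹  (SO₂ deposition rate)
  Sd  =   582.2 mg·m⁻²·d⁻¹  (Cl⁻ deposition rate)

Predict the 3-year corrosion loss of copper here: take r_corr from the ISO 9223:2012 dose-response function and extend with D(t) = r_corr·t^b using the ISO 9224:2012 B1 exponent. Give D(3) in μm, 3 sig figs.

D(3) = 3.78 μm

copper: T>10 °C ⇒ hinge -0.080·(14.6−10) = -0.3680
  Pd branch = 0.0053·Pd^0.26·e^(0.059·RH+f) = 0.5105 μm/a
  Cl⁻ term: 0.01025·582.2^0.27·exp(0.036·67+0.049·14.6) = 1.305
  sum: 0.5105 + 1.305 → r_corr = 1.815 μm/a
Power-law: D(3) = r_corr · 3^0.667
  D(3) = 1.815 × 3^0.667 = 1.815 × 2.081 = 3.777 μm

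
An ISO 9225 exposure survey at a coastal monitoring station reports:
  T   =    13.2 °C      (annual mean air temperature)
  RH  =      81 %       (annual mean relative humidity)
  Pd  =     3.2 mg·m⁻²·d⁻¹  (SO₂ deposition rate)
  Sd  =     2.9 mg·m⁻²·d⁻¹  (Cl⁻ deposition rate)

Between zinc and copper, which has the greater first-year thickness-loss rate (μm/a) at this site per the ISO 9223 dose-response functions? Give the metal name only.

zinc: T>10 °C ⇒ hinge -0.071·(13.2−10) = -0.2272
  Pd branch = 0.0129·Pd^0.44·e^(0.046·RH+f) = 0.7118 μm/a
  Cl⁻ term: 0.0175·2.9^0.57·exp(0.008·81+0.085·13.2) = 0.1885
  r_corr = 0.7118 + 0.1885 = 0.9003 μm/a
copper: f(T) = -0.080·(T−10) [T>10 °C] = -0.2560
  SO₂ term: 0.0053·3.2^0.26·exp(0.059·81-0.2560) = 0.6606
  Cl⁻ term: 0.01025·2.9^0.27·exp(0.036·81+0.049·13.2) = 0.4818
  r_corr = 0.6606 + 0.4818 = 1.142 μm/a
Ordering by μm/a: copper (1.14) > zinc (0.9)

copper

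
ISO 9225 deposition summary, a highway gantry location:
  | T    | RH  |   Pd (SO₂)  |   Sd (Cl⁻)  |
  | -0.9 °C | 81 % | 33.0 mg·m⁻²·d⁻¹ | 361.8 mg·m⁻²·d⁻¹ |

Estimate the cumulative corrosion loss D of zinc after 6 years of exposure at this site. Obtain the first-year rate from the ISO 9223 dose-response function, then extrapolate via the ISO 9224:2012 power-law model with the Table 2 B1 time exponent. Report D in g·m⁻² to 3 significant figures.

zinc: T≤10 °C ⇒ hinge +0.038·(-0.9−10) = -0.4142
  sulphur-dioxide contribution → 1.648 μm/a
  chloride contribution → 0.8904 μm/a
  ⇒ r_corr(zinc) = 2.539 μm/a
Long-term exponent b (ISO 9224 Table 2, B1) = 0.813
  D(6) = 2.539 × 6^0.813 = 2.539 × 4.292 = 10.9 μm
  Mass loss = 10.9 μm × 7.14 g/cm³ = 77.79 g·m⁻²

D(6) = 77.8 g·m⁻²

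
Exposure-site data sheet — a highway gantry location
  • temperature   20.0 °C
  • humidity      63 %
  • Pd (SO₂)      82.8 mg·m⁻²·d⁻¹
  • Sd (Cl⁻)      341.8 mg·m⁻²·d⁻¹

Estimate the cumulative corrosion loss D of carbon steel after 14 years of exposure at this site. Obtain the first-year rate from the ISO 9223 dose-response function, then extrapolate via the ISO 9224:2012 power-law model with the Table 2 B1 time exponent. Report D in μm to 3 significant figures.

carbon steel: f(T) = -0.054·(T−10) [T>10 °C] = -0.5400
  sulphur-dioxide contribution → 36.14 μm/a
  chloride contribution → 67.59 μm/a
  ⇒ r_corr(carbon steel) = 103.7 μm/a
Long-term exponent b (ISO 9224 Table 2, B1) = 0.523
  D(14) = 103.7 × 14^0.523 = 103.7 × 3.976 = 412.4 μm

D(14) = 412 μm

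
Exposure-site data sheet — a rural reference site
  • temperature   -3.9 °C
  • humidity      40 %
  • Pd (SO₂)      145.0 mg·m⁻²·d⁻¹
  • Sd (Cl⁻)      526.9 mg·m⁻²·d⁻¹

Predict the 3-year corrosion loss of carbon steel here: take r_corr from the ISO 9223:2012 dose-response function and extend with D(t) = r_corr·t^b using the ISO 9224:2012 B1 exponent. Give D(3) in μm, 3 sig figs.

carbon steel: f(T) = +0.150·(T−10) [T≤10 °C] = -2.0850
  sulphur-dioxide contribution → 6.514 μm/a
  chloride contribution → 15.91 μm/a
  ⇒ r_corr(carbon steel) = 22.42 μm/a
Power-law: D(3) = r_corr · 3^0.523
  D(3) = 22.42 × 3^0.523 = 22.42 × 1.776 = 39.83 μm

D(3) = 39.8 μm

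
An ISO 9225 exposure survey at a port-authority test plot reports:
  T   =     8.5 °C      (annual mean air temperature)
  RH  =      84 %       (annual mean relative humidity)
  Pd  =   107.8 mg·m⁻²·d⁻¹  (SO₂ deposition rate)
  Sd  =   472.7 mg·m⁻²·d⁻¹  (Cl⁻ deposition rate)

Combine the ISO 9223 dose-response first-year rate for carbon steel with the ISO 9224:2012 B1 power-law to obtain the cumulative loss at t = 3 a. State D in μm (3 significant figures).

D(3) = 339 μm

carbon steel: temperature factor f = +0.150·(-1.5) = -0.2250
  SO₂ term: 1.77·107.8^0.52·exp(0.02·84-0.2250) = 86.46
  Sd branch = 0.102·Sd^0.62·e^(0.033·RH+0.04·T) = 104.3 μm/a
  r_corr = 86.46 + 104.3 = 190.8 μm/a
Long-term exponent b (ISO 9224 Table 2, B1) = 0.523
  D(3) = 190.8 × 3^0.523 = 190.8 × 1.776 = 338.9 μm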